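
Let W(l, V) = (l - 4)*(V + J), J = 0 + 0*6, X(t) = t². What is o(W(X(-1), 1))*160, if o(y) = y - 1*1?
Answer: -640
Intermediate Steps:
J = 0 (J = 0 + 0 = 0)
W(l, V) = V*(-4 + l) (W(l, V) = (l - 4)*(V + 0) = (-4 + l)*V = V*(-4 + l))
o(y) = -1 + y (o(y) = y - 1 = -1 + y)
o(W(X(-1), 1))*160 = (-1 + 1*(-4 + (-1)²))*160 = (-1 + 1*(-4 + 1))*160 = (-1 + 1*(-3))*160 = (-1 - 3)*160 = -4*160 = -640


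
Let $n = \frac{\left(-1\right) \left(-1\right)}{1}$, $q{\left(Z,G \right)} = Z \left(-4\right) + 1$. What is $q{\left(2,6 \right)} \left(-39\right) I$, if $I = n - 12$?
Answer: $-3003$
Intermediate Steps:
$q{\left(Z,G \right)} = 1 - 4 Z$ ($q{\left(Z,G \right)} = - 4 Z + 1 = 1 - 4 Z$)
$n = 1$ ($n = 1 \cdot 1 = 1$)
$I = -11$ ($I = 1 - 12 = -11$)
$q{\left(2,6 \right)} \left(-39\right) I = \left(1 - 8\right) \left(-39\right) \left(-11\right) = \left(-7\right) \left(-39\right) \left(-11\right) = 273 \left(-11\right) = -3003$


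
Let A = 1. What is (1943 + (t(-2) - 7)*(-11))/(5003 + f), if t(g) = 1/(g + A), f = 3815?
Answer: 2031/8818 ≈ 0.23032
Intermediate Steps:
t(g) = 1/(1 + g) (t(g) = 1/(g + 1) = 1/(1 + g))
(1943 + (t(-2) - 7)*(-11))/(5003 + f) = (1943 + (1/(1 - 2) - 7)*(-11))/(5003 + 3815) = (1943 + (1/(-1) - 7)*(-11))/8818 = (1943 + (-1 - 7)*(-11))*(1/8818) = (1943 - 8*(-11))*(1/8818) = (1943 + 88)*(1/8818) = 2031*(1/8818) = 2031/8818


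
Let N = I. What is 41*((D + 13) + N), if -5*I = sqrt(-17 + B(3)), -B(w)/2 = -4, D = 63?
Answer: 3116 - 123*I/5 ≈ 3116.0 - 24.6*I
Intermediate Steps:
B(w) = 8 (B(w) = -2*(-4) = 8)
I = -3*I/5 (I = -sqrt(-17 + 8)/5 = -3*I/5 ≈ -0.6*I)
N = -3*I/5 ≈ -0.6*I
41*((D + 13) + N) = 41*((63 + 13) - 3*I/5) = 41*(76 - 3*I/5) = 3116 - 123*I/5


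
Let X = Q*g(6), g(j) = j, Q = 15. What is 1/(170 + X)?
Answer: 1/260 ≈ 0.0038462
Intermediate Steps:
X = 90 (X = 15*6 = 90)
1/(170 + X) = 1/(170 + 90) = 1/260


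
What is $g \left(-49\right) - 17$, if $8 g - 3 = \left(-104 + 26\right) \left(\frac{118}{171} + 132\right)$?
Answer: $\frac{28890929}{456} \approx 63357.0$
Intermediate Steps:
$g = - \frac{589769}{456}$ ($g = \frac{3}{8} + \frac{\left(-104 + 26\right) \left(\frac{118}{171} + 132\right)}{8} = \frac{3}{8} + \frac{\left(-78\right) \left(118 \cdot \frac{1}{171} + 132\right)}{8} = \frac{3}{8} + \frac{\left(-78\right) \left(\frac{118}{171} + 132\right)}{8} = \frac{3}{8} + \frac{\left(-78\right) \frac{22690}{171}}{8} = \frac{3}{8} + \frac{1}{8} \left(- \frac{589940}{57}\right) = \frac{3}{8} - \frac{147485}{114} = - \frac{589769}{456} \approx -1293.4$)
$g \left(-49\right) - 17 = \left(- \frac{589769}{456}\right) \left(-49\right) - 17 = \frac{28898681}{456} - 17 = \frac{28890929}{456}$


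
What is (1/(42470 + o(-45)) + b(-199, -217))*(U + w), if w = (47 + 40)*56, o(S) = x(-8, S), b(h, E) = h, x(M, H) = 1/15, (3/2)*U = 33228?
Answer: -3425917173216/637051 ≈ -5.3778e+6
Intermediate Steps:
U = 22152 (U = (2/3)*33228 = 22152)
x(M, H) = 1/15
o(S) = 1/15
w = 4872 (w = 87*56 = 4872)
(1/(42470 + o(-45)) + b(-199, -217))*(U + w) = (1/(42470 + 1/15) - 199)*(22152 + 4872) = (1/(637051/15) - 199)*27024 = (15/637051 - 199)*27024 = -126773134/637051*27024 = -3425917173216/637051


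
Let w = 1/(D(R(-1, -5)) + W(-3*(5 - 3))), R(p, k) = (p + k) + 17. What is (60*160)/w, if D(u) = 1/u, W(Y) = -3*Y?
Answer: 1910400/11 ≈ 1.7367e+5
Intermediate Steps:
R(p, k) = 17 + k + p (R(p, k) = (k + p) + 17 = 17 + k + p)
w = 11/199 (w = 1/(1/(17 - 5 - 1) - (-9)*(5 - 3)) = 1/(1/11 - (-9)*2) = 1/(1/11 - 3*(-6)) = 1/(1/11 + 18) = 1/(199/11) = 11/199 ≈ 0.055276)
(60*160)/w = (60*160)/(11/199) = 9600*(199/11) = 1910400/11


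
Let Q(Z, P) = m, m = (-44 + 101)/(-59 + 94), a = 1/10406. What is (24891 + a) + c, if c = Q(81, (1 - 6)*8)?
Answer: 9066144287/364210 ≈ 24893.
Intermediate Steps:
a = 1/10406 ≈ 9.6098e-5
m = 57/35 ≈ 1.6286
Q(Z, P) = 57/35
c = 57/35 ≈ 1.6286
(24891 + a) + c = (24891 + 1/10406) + 57/35 = 259015747/10406 + 57/35 = 9066144287/364210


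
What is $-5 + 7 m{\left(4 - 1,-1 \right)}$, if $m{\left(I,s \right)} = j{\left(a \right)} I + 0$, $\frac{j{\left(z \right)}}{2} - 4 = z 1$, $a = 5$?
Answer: $373$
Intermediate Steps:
$j{\left(z \right)} = 8 + 2 z$ ($j{\left(z \right)} = 8 + 2 z 1 = 8 + 2 z$)
$m{\left(I,s \right)} = 18 I$ ($m{\left(I,s \right)} = \left(8 + 2 \cdot 5\right) I + 0 = \left(8 + 10\right) I + 0 = 18 I + 0 = 18 I$)
$-5 + 7 m{\left(4 - 1,-1 \right)} = -5 + 7 \cdot 18 \left(4 - 1\right) = -5 + 7 \cdot 18 \cdot 3 = -5 + 7 \cdot 54 = -5 + 378 = 373$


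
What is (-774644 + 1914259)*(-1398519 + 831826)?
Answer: -645811843195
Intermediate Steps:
(-774644 + 1914259)*(-1398519 + 831826) = 1139615*(-566693) = -645811843195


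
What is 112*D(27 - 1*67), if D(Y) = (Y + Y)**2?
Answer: 716800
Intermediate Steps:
D(Y) = 4*Y**2 (D(Y) = (2*Y)**2 = 4*Y**2)
112*D(27 - 1*67) = 112*(4*(27 - 1*67)**2) = 112*(4*(27 - 67)**2) = 112*(4*(-40)**2) = 112*(4*1600) = 112*6400 = 716800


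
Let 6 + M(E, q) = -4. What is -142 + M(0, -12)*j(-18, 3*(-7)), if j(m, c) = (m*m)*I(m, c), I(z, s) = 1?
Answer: -3382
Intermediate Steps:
M(E, q) = -10 (M(E, q) = -6 - 4 = -10)
j(m, c) = m² (j(m, c) = (m*m)*1 = m²*1 = m²)
-142 + M(0, -12)*j(-18, 3*(-7)) = -142 - 10*(-18)² = -142 - 10*324 = -142 - 3240 = -3382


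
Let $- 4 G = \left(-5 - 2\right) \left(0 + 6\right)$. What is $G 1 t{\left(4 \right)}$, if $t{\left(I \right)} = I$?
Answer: $42$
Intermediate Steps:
$G = \frac{21}{2}$ ($G = - \frac{\left(-5 - 2\right) \left(0 + 6\right)}{4} = - \frac{\left(-7\right) 6}{4} = \left(- \frac{1}{4}\right) \left(-42\right) = \frac{21}{2} \approx 10.5$)
$G 1 t{\left(4 \right)} = \frac{21}{2} \cdot 1 \cdot 4 = \frac{21}{2} \cdot 4 = 42$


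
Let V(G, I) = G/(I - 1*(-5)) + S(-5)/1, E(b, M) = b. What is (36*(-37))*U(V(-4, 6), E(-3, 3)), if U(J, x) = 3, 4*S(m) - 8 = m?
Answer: -3996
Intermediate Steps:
S(m) = 2 + m/4
V(G, I) = ¾ + G/(5 + I) (V(G, I) = G/(I - 1*(-5)) + (2 + (¼)*(-5))/1 = G/(I + 5) + (2 - 5/4)*1 = G/(5 + I) + (¾)*1 = G/(5 + I) + ¾ = ¾ + G/(5 + I))
(36*(-37))*U(V(-4, 6), E(-3, 3)) = (36*(-37))*3 = -1332*3 = -3996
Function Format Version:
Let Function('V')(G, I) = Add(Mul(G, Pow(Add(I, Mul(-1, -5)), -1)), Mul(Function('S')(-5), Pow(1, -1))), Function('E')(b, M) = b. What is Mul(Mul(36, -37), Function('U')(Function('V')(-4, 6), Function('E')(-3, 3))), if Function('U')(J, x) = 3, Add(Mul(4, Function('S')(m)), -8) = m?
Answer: -3996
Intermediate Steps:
Function('S')(m) = Add(2, Mul(Rational(1, 4), m))
Function('V')(G, I) = Add(Rational(3, 4), Mul(G, Pow(Add(5, I), -1))) (Function('V')(G, I) = Add(Mul(G, Pow(Add(I, Mul(-1, -5)), -1)), Mul(Add(2, Mul(Rational(1, 4), -5)), Pow(1, -1))) = Add(Mul(G, Pow(Add(I, 5), -1)), Mul(Add(2, Rational(-5, 4)), 1)) = Add(Mul(G, Pow(Add(5, I), -1)), Mul(Rational(3, 4), 1)) = Add(Mul(G, Pow(Add(5, I), -1)), Rational(3, 4)) = Add(Rational(3, 4), Mul(G, Pow(Add(5, I), -1))))
Mul(Mul(36, -37), Function('U')(Function('V')(-4, 6), Function('E')(-3, 3))) = Mul(Mul(36, -37), 3) = Mul(-1332, 3) = -3996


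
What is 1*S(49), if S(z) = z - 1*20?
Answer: 29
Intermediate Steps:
S(z) = -20 + z (S(z) = z - 20 = -20 + z)
1*S(49) = 1*(-20 + 49) = 1*29 = 29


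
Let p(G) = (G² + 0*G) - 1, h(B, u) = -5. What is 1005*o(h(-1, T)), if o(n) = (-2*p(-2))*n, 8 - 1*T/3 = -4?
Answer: 30150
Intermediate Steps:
T = 36 (T = 24 - 3*(-4) = 24 + 12 = 36)
p(G) = -1 + G² (p(G) = (G² + 0) - 1 = G² - 1 = -1 + G²)
o(n) = -6*n (o(n) = (-2*(-1 + (-2)²))*n = (-2*(-1 + 4))*n = (-2*3)*n = -6*n)
1005*o(h(-1, T)) = 1005*(-6*(-5)) = 1005*30 = 30150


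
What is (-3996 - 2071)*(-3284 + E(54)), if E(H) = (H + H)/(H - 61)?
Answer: 140123432/7 ≈ 2.0018e+7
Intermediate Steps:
E(H) = 2*H/(-61 + H) (E(H) = (2*H)/(-61 + H) = 2*H/(-61 + H))
(-3996 - 2071)*(-3284 + E(54)) = (-3996 - 2071)*(-3284 + 2*54/(-61 + 54)) = -6067*(-3284 + 2*54/(-7)) = -6067*(-3284 + 2*54*(-⅐)) = -6067*(-3284 - 108/7) = -6067*(-23096/7) = 140123432/7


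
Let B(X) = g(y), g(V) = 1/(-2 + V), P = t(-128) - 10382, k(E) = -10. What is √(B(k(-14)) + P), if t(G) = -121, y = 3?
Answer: I*√10502 ≈ 102.48*I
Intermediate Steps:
P = -10503 (P = -121 - 10382 = -10503)
B(X) = 1 (B(X) = 1/(-2 + 3) = 1/1 = 1)
√(B(k(-14)) + P) = √(1 - 10503) = √(-10502) = I*√10502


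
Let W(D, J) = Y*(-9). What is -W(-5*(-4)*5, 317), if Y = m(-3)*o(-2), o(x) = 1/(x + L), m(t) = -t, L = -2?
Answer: -27/4 ≈ -6.7500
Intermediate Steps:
o(x) = 1/(-2 + x) (o(x) = 1/(x - 2) = 1/(-2 + x))
Y = -3/4 (Y = (-1*(-3))/(-2 - 2) = 3/(-4) = 3*(-1/4) = -3/4 ≈ -0.75000)
W(D, J) = 27/4 (W(D, J) = -3/4*(-9) = 27/4)
-W(-5*(-4)*5, 317) = -1*27/4 = -27/4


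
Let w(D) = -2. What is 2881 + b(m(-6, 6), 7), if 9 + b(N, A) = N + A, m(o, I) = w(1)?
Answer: 2877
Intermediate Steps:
m(o, I) = -2
b(N, A) = -9 + A + N (b(N, A) = -9 + (N + A) = -9 + (A + N) = -9 + A + N)
2881 + b(m(-6, 6), 7) = 2881 + (-9 + 7 - 2) = 2881 - 4 = 2877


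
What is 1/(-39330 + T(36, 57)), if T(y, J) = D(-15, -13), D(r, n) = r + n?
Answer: -1/39358 ≈ -2.5408e-5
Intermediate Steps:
D(r, n) = n + r
T(y, J) = -28 (T(y, J) = -13 - 15 = -28)
1/(-39330 + T(36, 57)) = 1/(-39330 - 28) = 1/(-39358) = -1/39358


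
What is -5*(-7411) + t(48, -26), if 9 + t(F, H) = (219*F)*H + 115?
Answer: -236151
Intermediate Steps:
t(F, H) = 106 + 219*F*H (t(F, H) = -9 + ((219*F)*H + 115) = -9 + (219*F*H + 115) = -9 + (115 + 219*F*H) = 106 + 219*F*H)
-5*(-7411) + t(48, -26) = -5*(-7411) + (106 + 219*48*(-26)) = 37055 + (106 - 273312) = 37055 - 273206 = -236151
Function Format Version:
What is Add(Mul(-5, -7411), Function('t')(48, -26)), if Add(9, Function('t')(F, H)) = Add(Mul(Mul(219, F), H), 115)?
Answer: -236151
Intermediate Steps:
Function('t')(F, H) = Add(106, Mul(219, F, H)) (Function('t')(F, H) = Add(-9, Add(Mul(Mul(219, F), H), 115)) = Add(-9, Add(Mul(219, F, H), 115)) = Add(-9, Add(115, Mul(219, F, H))) = Add(106, Mul(219, F, H)))
Add(Mul(-5, -7411), Function('t')(48, -26)) = Add(Mul(-5, -7411), Add(106, Mul(219, 48, -26))) = Add(37055, Add(106, -273312)) = Add(37055, -273206) = -236151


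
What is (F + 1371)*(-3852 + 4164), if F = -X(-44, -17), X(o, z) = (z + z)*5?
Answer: 480792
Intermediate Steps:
X(o, z) = 10*z (X(o, z) = (2*z)*5 = 10*z)
F = 170 (F = -10*(-17) = -1*(-170) = 170)
(F + 1371)*(-3852 + 4164) = (170 + 1371)*(-3852 + 4164) = 1541*312 = 480792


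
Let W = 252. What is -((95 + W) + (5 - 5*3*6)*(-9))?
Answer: -1112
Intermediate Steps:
-((95 + W) + (5 - 5*3*6)*(-9)) = -((95 + 252) + (5 - 5*3*6)*(-9)) = -(347 + (5 - 15*6)*(-9)) = -(347 + (5 - 90)*(-9)) = -(347 - 85*(-9)) = -(347 + 765) = -1*1112 = -1112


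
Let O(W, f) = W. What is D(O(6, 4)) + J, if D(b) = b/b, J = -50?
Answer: -49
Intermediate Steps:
D(b) = 1
D(O(6, 4)) + J = 1 - 50 = -49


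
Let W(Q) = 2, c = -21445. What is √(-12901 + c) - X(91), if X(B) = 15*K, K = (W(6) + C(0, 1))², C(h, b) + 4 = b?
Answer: -15 + I*√34346 ≈ -15.0 + 185.33*I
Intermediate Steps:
C(h, b) = -4 + b
K = 1 (K = (2 + (-4 + 1))² = (2 - 3)² = (-1)² = 1)
X(B) = 15 (X(B) = 15*1 = 15)
√(-12901 + c) - X(91) = √(-12901 - 21445) - 1*15 = √(-34346) - 15 = I*√34346 - 15 = -15 + I*√34346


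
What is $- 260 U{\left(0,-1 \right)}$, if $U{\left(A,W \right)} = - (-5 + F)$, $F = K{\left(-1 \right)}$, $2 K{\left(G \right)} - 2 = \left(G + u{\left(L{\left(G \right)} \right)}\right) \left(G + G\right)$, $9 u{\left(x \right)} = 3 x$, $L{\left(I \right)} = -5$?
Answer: $- \frac{1040}{3} \approx -346.67$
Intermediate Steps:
$u{\left(x \right)} = \frac{x}{3}$ ($u{\left(x \right)} = \frac{3 x}{9} = \frac{x}{3}$)
$K{\left(G \right)} = 1 + G \left(- \frac{5}{3} + G\right)$ ($K{\left(G \right)} = 1 + \frac{\left(G + \frac{1}{3} \left(-5\right)\right) \left(G + G\right)}{2} = 1 + \frac{\left(G - \frac{5}{3}\right) 2 G}{2} = 1 + \frac{\left(- \frac{5}{3} + G\right) 2 G}{2} = 1 + \frac{2 G \left(- \frac{5}{3} + G\right)}{2} = 1 + G \left(- \frac{5}{3} + G\right)$)
$F = \frac{11}{3}$ ($F = 1 + \left(-1\right)^{2} - - \frac{5}{3} = 1 + 1 + \frac{5}{3} = \frac{11}{3} \approx 3.6667$)
$U{\left(A,W \right)} = \frac{4}{3}$ ($U{\left(A,W \right)} = - (-5 + \frac{11}{3}) = \left(-1\right) \left(- \frac{4}{3}\right) = \frac{4}{3}$)
$- 260 U{\left(0,-1 \right)} = \left(-260\right) \frac{4}{3} = - \frac{1040}{3}$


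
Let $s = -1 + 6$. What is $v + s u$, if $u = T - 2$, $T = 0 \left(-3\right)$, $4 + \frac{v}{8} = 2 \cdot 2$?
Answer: $-10$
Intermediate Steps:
$v = 0$ ($v = -32 + 8 \cdot 2 \cdot 2 = -32 + 8 \cdot 4 = -32 + 32 = 0$)
$s = 5$
$T = 0$
$u = -2$ ($u = 0 - 2 = -2$)
$v + s u = 0 + 5 \left(-2\right) = 0 - 10 = -10$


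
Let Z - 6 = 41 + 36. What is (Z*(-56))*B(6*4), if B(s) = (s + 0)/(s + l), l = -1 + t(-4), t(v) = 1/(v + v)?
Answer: -297472/61 ≈ -4876.6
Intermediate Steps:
t(v) = 1/(2*v)
l = -9/8 (l = -1 + (½)/(-4) = -1 + (½)*(-¼) = -1 - ⅛ = -9/8 ≈ -1.1250)
Z = 83 (Z = 6 + (41 + 36) = 6 + 77 = 83)
B(s) = s/(-9/8 + s) (B(s) = (s + 0)/(s - 9/8) = s/(-9/8 + s))
(Z*(-56))*B(6*4) = (83*(-56))*(8*(6*4)/(-9 + 8*(6*4))) = -37184*24/(-9 + 8*24) = -37184*24/(-9 + 192) = -37184*24/183 = -4648*64/61 = -297472/61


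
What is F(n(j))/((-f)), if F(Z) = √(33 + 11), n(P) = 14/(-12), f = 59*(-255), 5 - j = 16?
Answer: 2*√11/15045 ≈ 0.00044089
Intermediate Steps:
j = -11 (j = 5 - 1*16 = 5 - 16 = -11)
f = -15045
n(P) = -7/6 (n(P) = 14*(-1/12) = -7/6)
F(Z) = 2*√11 (F(Z) = √44 = 2*√11)
F(n(j))/((-f)) = (2*√11)/((-1*(-15045))) = (2*√11)/15045 = (2*√11)*(1/15045) = 2*√11/15045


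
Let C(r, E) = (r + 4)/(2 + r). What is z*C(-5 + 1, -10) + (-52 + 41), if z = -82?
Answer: -11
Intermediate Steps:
C(r, E) = (4 + r)/(2 + r)
z*C(-5 + 1, -10) + (-52 + 41) = -82*(4 + (-5 + 1))/(2 + (-5 + 1)) + (-52 + 41) = -82*(4 - 4)/(2 - 4) - 11 = -82*0/(-2) - 11 = -(-41)*0 - 11 = -82*0 - 11 = 0 - 11 = -11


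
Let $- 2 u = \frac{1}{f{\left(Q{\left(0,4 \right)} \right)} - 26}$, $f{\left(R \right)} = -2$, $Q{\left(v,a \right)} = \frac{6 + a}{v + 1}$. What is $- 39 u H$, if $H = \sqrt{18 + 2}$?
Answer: $- \frac{39 \sqrt{5}}{28} \approx -3.1145$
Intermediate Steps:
$Q{\left(v,a \right)} = \frac{6 + a}{1 + v}$
$u = \frac{1}{56}$ ($u = - \frac{1}{2 \left(-2 - 26\right)} = - \frac{1}{2 \left(-28\right)} = \left(- \frac{1}{2}\right) \left(- \frac{1}{28}\right) = \frac{1}{56} \approx 0.017857$)
$H = 2 \sqrt{5}$ ($H = \sqrt{20} = 2 \sqrt{5} \approx 4.4721$)
$- 39 u H = \left(-39\right) \frac{1}{56} \cdot 2 \sqrt{5} = - \frac{39 \cdot 2 \sqrt{5}}{56} = - \frac{39 \sqrt{5}}{28}$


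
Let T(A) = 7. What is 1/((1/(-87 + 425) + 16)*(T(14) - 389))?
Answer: -169/1033119 ≈ -0.00016358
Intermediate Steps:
1/((1/(-87 + 425) + 16)*(T(14) - 389)) = 1/((1/(-87 + 425) + 16)*(7 - 389)) = 1/((1/338 + 16)*(-382)) = 1/((5409/338)*(-382)) = 1/(-1033119/169) = -169/1033119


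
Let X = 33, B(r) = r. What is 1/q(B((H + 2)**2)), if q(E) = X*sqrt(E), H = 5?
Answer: 1/231 ≈ 0.0043290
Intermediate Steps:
q(E) = 33*sqrt(E)
1/q(B((H + 2)**2)) = 1/(33*sqrt((5 + 2)**2)) = 1/(33*sqrt(7**2)) = 1/(33*sqrt(49)) = 1/(33*7) = 1/231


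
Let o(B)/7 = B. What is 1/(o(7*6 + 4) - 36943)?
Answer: -1/36621 ≈ -2.7307e-5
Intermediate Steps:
o(B) = 7*B
1/(o(7*6 + 4) - 36943) = 1/(7*(7*6 + 4) - 36943) = 1/(7*(42 + 4) - 36943) = 1/(7*46 - 36943) = 1/(322 - 36943) = 1/(-36621) = -1/36621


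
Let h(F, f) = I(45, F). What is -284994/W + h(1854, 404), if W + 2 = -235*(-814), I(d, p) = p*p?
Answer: 328758509007/95644 ≈ 3.4373e+6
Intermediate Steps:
I(d, p) = p**2
W = 191288 (W = -2 - 235*(-814) = -2 + 191290 = 191288)
h(F, f) = F**2
-284994/W + h(1854, 404) = -284994/191288 + 1854**2 = -284994*1/191288 + 3437316 = -142497/95644 + 3437316 = 328758509007/95644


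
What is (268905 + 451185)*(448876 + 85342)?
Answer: 384685039620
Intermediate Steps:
(268905 + 451185)*(448876 + 85342) = 720090*534218 = 384685039620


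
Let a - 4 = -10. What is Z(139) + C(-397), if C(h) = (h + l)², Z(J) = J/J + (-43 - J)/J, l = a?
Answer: 22574808/139 ≈ 1.6241e+5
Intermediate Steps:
a = -6 (a = 4 - 10 = -6)
l = -6
Z(J) = 1 + (-43 - J)/J
C(h) = (-6 + h)² (C(h) = (h - 6)² = (-6 + h)²)
Z(139) + C(-397) = -43/139 + (-6 - 397)² = -43*1/139 + (-403)² = -43/139 + 162409 = 22574808/139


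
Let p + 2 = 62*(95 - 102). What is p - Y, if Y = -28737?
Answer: 28301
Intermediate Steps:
p = -436 (p = -2 + 62*(95 - 102) = -2 + 62*(-7) = -2 - 434 = -436)
p - Y = -436 - 1*(-28737) = -436 + 28737 = 28301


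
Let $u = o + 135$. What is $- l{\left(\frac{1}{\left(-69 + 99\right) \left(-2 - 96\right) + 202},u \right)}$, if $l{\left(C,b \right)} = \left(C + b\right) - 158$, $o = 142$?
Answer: $- \frac{325821}{2738} \approx -119.0$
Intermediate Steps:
$u = 277$ ($u = 142 + 135 = 277$)
$l{\left(C,b \right)} = -158 + C + b$
$- l{\left(\frac{1}{\left(-69 + 99\right) \left(-2 - 96\right) + 202},u \right)} = - (-158 + \frac{1}{\left(-69 + 99\right) \left(-2 - 96\right) + 202} + 277) = - (-158 + \frac{1}{30 \left(-98\right) + 202} + 277) = - (-158 + \frac{1}{-2940 + 202} + 277) = - (-158 + \frac{1}{-2738} + 277) = - (-158 - \frac{1}{2738} + 277) = \left(-1\right) \frac{325821}{2738} = - \frac{325821}{2738}$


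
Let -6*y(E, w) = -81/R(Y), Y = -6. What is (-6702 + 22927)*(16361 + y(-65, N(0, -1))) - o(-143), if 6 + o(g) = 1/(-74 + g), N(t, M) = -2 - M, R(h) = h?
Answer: 230385189087/868 ≈ 2.6542e+8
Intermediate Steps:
y(E, w) = -9/4 (y(E, w) = -(-27)/(2*(-6)) = -(-27)*(-1)/(2*6) = -⅙*27/2 = -9/4)
o(g) = -6 + 1/(-74 + g)
(-6702 + 22927)*(16361 + y(-65, N(0, -1))) - o(-143) = (-6702 + 22927)*(16361 - 9/4) - (445 - 6*(-143))/(-74 - 143) = 16225*(65435/4) - (445 + 858)/(-217) = 1061682875/4 - (-1)*1303/217 = 1061682875/4 - 1*(-1303/217) = 1061682875/4 + 1303/217 = 230385189087/868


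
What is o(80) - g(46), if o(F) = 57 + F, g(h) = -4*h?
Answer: 321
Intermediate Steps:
o(80) - g(46) = (57 + 80) - (-4)*46 = 137 - 1*(-184) = 137 + 184 = 321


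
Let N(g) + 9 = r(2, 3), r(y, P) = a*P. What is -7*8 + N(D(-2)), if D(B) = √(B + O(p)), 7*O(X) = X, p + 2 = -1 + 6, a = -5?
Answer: -80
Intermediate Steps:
p = 3 (p = -2 + (-1 + 6) = -2 + 5 = 3)
O(X) = X/7
r(y, P) = -5*P
D(B) = √(3/7 + B) (D(B) = √(B + (⅐)*3) = √(B + 3/7) = √(3/7 + B))
N(g) = -24 (N(g) = -9 - 5*3 = -9 - 15 = -24)
-7*8 + N(D(-2)) = -7*8 - 24 = -56 - 24 = -80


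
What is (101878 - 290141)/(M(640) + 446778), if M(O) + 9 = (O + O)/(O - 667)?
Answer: -5083101/12061483 ≈ -0.42143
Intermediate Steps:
M(O) = -9 + 2*O/(-667 + O) (M(O) = -9 + (O + O)/(O - 667) = -9 + (2*O)/(-667 + O) = -9 + 2*O/(-667 + O))
(101878 - 290141)/(M(640) + 446778) = (101878 - 290141)/((6003 - 7*640)/(-667 + 640) + 446778) = -188263/((6003 - 4480)/(-27) + 446778) = -188263/(-1/27*1523 + 446778) = -188263/(-1523/27 + 446778) = -188263/12061483/27 = -188263*27/12061483 = -5083101/12061483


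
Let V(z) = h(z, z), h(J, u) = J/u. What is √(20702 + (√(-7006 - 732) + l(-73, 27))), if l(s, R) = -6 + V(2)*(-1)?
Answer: √(20695 + I*√7738) ≈ 143.86 + 0.3057*I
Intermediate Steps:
V(z) = 1 (V(z) = z/z = 1)
l(s, R) = -7 (l(s, R) = -6 + 1*(-1) = -6 - 1 = -7)
√(20702 + (√(-7006 - 732) + l(-73, 27))) = √(20702 + (√(-7006 - 732) - 7)) = √(20702 + (√(-7738) - 7)) = √(20702 + (I*√7738 - 7)) = √(20702 + (-7 + I*√7738)) = √(20695 + I*√7738)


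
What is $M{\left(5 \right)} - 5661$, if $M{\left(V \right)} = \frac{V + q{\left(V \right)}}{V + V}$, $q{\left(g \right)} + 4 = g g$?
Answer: $- \frac{28292}{5} \approx -5658.4$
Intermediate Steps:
$q{\left(g \right)} = -4 + g^{2}$ ($q{\left(g \right)} = -4 + g g = -4 + g^{2}$)
$M{\left(V \right)} = \frac{-4 + V + V^{2}}{2 V}$ ($M{\left(V \right)} = \frac{V + \left(-4 + V^{2}\right)}{V + V} = \frac{-4 + V + V^{2}}{2 V}$)
$M{\left(5 \right)} - 5661 = \frac{-4 + 5 + 5^{2}}{2 \cdot 5} - 5661 = \frac{1}{2} \cdot \frac{1}{5} \left(-4 + 5 + 25\right) - 5661 = \frac{1}{2} \cdot \frac{1}{5} \cdot 26 - 5661 = \frac{13}{5} - 5661 = - \frac{28292}{5}$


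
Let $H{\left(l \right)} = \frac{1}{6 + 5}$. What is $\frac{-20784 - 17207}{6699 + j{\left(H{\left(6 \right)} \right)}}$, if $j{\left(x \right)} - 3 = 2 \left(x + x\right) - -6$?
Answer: $- \frac{417901}{73792} \approx -5.6632$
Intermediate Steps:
$H{\left(l \right)} = \frac{1}{11}$
$j{\left(x \right)} = 9 + 4 x$ ($j{\left(x \right)} = 3 + \left(2 \left(x + x\right) - -6\right) = 3 + \left(2 \cdot 2 x + 6\right) = 3 + \left(4 x + 6\right) = 3 + \left(6 + 4 x\right) = 9 + 4 x$)
$\frac{-20784 - 17207}{6699 + j{\left(H{\left(6 \right)} \right)}} = \frac{-20784 - 17207}{6699 + \left(9 + 4 \cdot \frac{1}{11}\right)} = - \frac{37991}{6699 + \left(9 + \frac{4}{11}\right)} = - \frac{37991}{6699 + \frac{103}{11}} = - \frac{37991}{\frac{73792}{11}} = \left(-37991\right) \frac{11}{73792} = - \frac{417901}{73792}$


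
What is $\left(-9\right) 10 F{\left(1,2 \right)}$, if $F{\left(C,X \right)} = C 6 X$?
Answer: $-1080$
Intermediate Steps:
$F{\left(C,X \right)} = 6 C X$
$\left(-9\right) 10 F{\left(1,2 \right)} = \left(-9\right) 10 \cdot 6 \cdot 1 \cdot 2 = \left(-90\right) 12 = -1080$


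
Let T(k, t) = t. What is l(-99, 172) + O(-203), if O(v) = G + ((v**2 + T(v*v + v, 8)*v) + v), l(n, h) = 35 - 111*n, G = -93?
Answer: 50313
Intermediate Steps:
O(v) = -93 + v**2 + 9*v (O(v) = -93 + ((v**2 + 8*v) + v) = -93 + (v**2 + 9*v) = -93 + v**2 + 9*v)
l(-99, 172) + O(-203) = (35 - 111*(-99)) + (-93 + (-203)**2 + 9*(-203)) = (35 + 10989) + (-93 + 41209 - 1827) = 11024 + 39289 = 50313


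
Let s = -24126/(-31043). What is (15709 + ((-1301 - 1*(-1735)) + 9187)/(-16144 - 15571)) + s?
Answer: 15466428546592/984528745 ≈ 15709.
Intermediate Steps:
s = 24126/31043 (s = -24126*(-1/31043) = 24126/31043 ≈ 0.77718)
(15709 + ((-1301 - 1*(-1735)) + 9187)/(-16144 - 15571)) + s = (15709 + ((-1301 - 1*(-1735)) + 9187)/(-16144 - 15571)) + 24126/31043 = (15709 + ((-1301 + 1735) + 9187)/(-31715)) + 24126/31043 = (15709 + (434 + 9187)*(-1/31715)) + 24126/31043 = (15709 + 9621*(-1/31715)) + 24126/31043 = (15709 - 9621/31715) + 24126/31043 = 498201314/31715 + 24126/31043 = 15466428546592/984528745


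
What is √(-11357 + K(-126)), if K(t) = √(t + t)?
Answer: √(-11357 + 6*I*√7) ≈ 0.0745 + 106.57*I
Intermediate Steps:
K(t) = √2*√t (K(t) = √(2*t) = √2*√t)
√(-11357 + K(-126)) = √(-11357 + √2*√(-126)) = √(-11357 + √2*(3*I*√14)) = √(-11357 + 6*I*√7)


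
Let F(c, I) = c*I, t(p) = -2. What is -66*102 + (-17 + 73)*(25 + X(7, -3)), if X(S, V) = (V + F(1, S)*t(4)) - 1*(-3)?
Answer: -6116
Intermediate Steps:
F(c, I) = I*c
X(S, V) = 3 + V - 2*S (X(S, V) = (V + (S*1)*(-2)) - 1*(-3) = (V + S*(-2)) + 3 = (V - 2*S) + 3 = 3 + V - 2*S)
-66*102 + (-17 + 73)*(25 + X(7, -3)) = -66*102 + (-17 + 73)*(25 + (3 - 3 - 2*7)) = -6732 + 56*(25 + (3 - 3 - 14)) = -6732 + 56*(25 - 14) = -6732 + 56*11 = -6732 + 616 = -6116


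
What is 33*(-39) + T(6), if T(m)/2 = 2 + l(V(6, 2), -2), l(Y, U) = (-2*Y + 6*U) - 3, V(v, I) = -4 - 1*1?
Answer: -1293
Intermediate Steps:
V(v, I) = -5 (V(v, I) = -4 - 1 = -5)
l(Y, U) = -3 - 2*Y + 6*U
T(m) = -6 (T(m) = 2*(2 + (-3 - 2*(-5) + 6*(-2))) = 2*(2 + (-3 + 10 - 12)) = 2*(2 - 5) = 2*(-3) = -6)
33*(-39) + T(6) = 33*(-39) - 6 = -1287 - 6 = -1293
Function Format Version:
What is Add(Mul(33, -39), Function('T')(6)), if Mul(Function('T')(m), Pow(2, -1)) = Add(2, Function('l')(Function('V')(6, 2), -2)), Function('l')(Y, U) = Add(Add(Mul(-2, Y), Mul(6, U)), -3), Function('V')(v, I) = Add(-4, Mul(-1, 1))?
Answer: -1293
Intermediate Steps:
Function('V')(v, I) = -5 (Function('V')(v, I) = Add(-4, -1) = -5)
Function('l')(Y, U) = Add(-3, Mul(-2, Y), Mul(6, U))
Function('T')(m) = -6 (Function('T')(m) = Mul(2, Add(2, Add(-3, Mul(-2, -5), Mul(6, -2)))) = Mul(2, Add(2, Add(-3, 10, -12))) = Mul(2, Add(2, -5)) = Mul(2, -3) = -6)
Add(Mul(33, -39), Function('T')(6)) = Add(Mul(33, -39), -6) = Add(-1287, -6) = -1293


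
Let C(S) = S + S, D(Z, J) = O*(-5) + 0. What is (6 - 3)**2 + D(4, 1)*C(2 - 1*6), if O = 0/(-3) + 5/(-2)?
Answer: -91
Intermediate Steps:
O = -5/2 (O = 0*(-1/3) + 5*(-1/2) = 0 - 5/2 = -5/2 ≈ -2.5000)
D(Z, J) = 25/2 (D(Z, J) = -5/2*(-5) + 0 = 25/2 + 0 = 25/2)
C(S) = 2*S
(6 - 3)**2 + D(4, 1)*C(2 - 1*6) = (6 - 3)**2 + 25*(2*(2 - 1*6))/2 = 3**2 + 25*(2*(2 - 6))/2 = 9 + 25*(2*(-4))/2 = 9 + (25/2)*(-8) = 9 - 100 = -91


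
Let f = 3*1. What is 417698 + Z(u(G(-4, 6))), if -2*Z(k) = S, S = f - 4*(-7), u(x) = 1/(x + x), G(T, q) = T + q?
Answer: 835365/2 ≈ 4.1768e+5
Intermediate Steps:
f = 3
u(x) = 1/(2*x)
S = 31 (S = 3 - 4*(-7) = 3 + 28 = 31)
Z(k) = -31/2 (Z(k) = -½*31 = -31/2)
417698 + Z(u(G(-4, 6))) = 417698 - 31/2 = 835365/2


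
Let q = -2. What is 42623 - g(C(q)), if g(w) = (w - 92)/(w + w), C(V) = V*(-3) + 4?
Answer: 426271/10 ≈ 42627.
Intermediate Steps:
C(V) = 4 - 3*V (C(V) = -3*V + 4 = 4 - 3*V)
g(w) = (-92 + w)/(2*w) (g(w) = (-92 + w)/((2*w)) = (-92 + w)*(1/(2*w)) = (-92 + w)/(2*w))
42623 - g(C(q)) = 42623 - (-92 + (4 - 3*(-2)))/(2*(4 - 3*(-2))) = 42623 - (-92 + (4 + 6))/(2*(4 + 6)) = 42623 - (-92 + 10)/(2*10) = 42623 - (-82)/(2*10) = 42623 - 1*(-41/10) = 42623 + 41/10 = 426271/10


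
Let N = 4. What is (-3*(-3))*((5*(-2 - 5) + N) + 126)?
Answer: 855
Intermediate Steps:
(-3*(-3))*((5*(-2 - 5) + N) + 126) = (-3*(-3))*((5*(-2 - 5) + 4) + 126) = 9*((5*(-7) + 4) + 126) = 9*((-35 + 4) + 126) = 9*(-31 + 126) = 9*95 = 855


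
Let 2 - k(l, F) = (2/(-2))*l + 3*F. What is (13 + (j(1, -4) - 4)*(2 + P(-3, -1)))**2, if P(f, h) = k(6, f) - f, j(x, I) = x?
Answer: 2809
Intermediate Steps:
k(l, F) = 2 + l - 3*F (k(l, F) = 2 - ((2/(-2))*l + 3*F) = 2 - ((2*(-1/2))*l + 3*F) = 2 - (-l + 3*F) = 2 + (l - 3*F) = 2 + l - 3*F)
P(f, h) = 8 - 4*f (P(f, h) = (2 + 6 - 3*f) - f = (8 - 3*f) - f = 8 - 4*f)
(13 + (j(1, -4) - 4)*(2 + P(-3, -1)))**2 = (13 + (1 - 4)*(2 + (8 - 4*(-3))))**2 = (13 - 3*(2 + (8 + 12)))**2 = (13 - 3*(2 + 20))**2 = (13 - 3*22)**2 = (13 - 66)**2 = (-53)**2 = 2809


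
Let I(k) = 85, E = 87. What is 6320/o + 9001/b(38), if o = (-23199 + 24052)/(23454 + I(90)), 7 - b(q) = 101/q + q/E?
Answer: 1946107005298/11013083 ≈ 1.7671e+5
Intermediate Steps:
b(q) = 7 - 101/q - q/87 (b(q) = 7 - (101/q + q/87) = 7 + (-101/q - q/87) = 7 - 101/q - q/87)
o = 853/23539 (o = (-23199 + 24052)/(23454 + 85) = 853/23539 ≈ 0.036238)
6320/o + 9001/b(38) = 6320/(853/23539) + 9001/(7 - 101/38 - 1/87*38) = 6320*(23539/853) + 9001/(7 - 101*1/38 - 38/87) = 148766480/853 + 9001/(7 - 101/38 - 38/87) = 148766480/853 + 9001/(12911/3306) = 148766480/853 + 9001*(3306/12911) = 148766480/853 + 29757306/12911 = 1946107005298/11013083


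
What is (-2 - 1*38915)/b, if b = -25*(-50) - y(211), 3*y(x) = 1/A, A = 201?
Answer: -23466951/753749 ≈ -31.134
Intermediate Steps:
y(x) = 1/603 (y(x) = (⅓)/201 = (⅓)*(1/201) = 1/603)
b = 753749/603 (b = -25*(-50) - 1*1/603 = 1250 - 1/603 = 753749/603 ≈ 1250.0)
(-2 - 1*38915)/b = (-2 - 1*38915)/(753749/603) = (-2 - 38915)*(603/753749) = -38917*603/753749 = -23466951/753749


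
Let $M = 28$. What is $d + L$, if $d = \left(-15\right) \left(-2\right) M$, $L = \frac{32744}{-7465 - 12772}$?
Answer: $\frac{16966336}{20237} \approx 838.38$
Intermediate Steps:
$L = - \frac{32744}{20237}$ ($L = \frac{32744}{-20237} = 32744 \left(- \frac{1}{20237}\right) = - \frac{32744}{20237} \approx -1.618$)
$d = 840$ ($d = \left(-15\right) \left(-2\right) 28 = 30 \cdot 28 = 840$)
$d + L = 840 - \frac{32744}{20237} = \frac{16966336}{20237}$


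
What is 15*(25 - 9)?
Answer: 240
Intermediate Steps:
15*(25 - 9) = 15*16 = 240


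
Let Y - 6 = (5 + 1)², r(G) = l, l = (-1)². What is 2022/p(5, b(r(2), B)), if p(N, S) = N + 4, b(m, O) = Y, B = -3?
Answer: 674/3 ≈ 224.67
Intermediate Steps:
l = 1
r(G) = 1
Y = 42 (Y = 6 + (5 + 1)² = 6 + 6² = 6 + 36 = 42)
b(m, O) = 42
p(N, S) = 4 + N
2022/p(5, b(r(2), B)) = 2022/(4 + 5) = 2022/9 = (⅑)*2022 = 674/3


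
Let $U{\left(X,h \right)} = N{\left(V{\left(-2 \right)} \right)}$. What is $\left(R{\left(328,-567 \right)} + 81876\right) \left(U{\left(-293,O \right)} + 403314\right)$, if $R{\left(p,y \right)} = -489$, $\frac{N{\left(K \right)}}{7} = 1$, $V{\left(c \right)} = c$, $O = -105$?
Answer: $32825086227$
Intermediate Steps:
$N{\left(K \right)} = 7$ ($N{\left(K \right)} = 7 \cdot 1 = 7$)
$U{\left(X,h \right)} = 7$
$\left(R{\left(328,-567 \right)} + 81876\right) \left(U{\left(-293,O \right)} + 403314\right) = \left(-489 + 81876\right) \left(7 + 403314\right) = 81387 \cdot 403321 = 32825086227$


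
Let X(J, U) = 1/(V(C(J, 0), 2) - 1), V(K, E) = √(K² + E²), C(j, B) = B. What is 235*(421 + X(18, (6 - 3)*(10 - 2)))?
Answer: 99170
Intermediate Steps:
V(K, E) = √(E² + K²)
X(J, U) = 1 (X(J, U) = 1/(√(2² + 0²) - 1) = 1/(√(4 + 0) - 1) = 1/(√4 - 1) = 1/(2 - 1) = 1/1 = 1)
235*(421 + X(18, (6 - 3)*(10 - 2))) = 235*(421 + 1) = 235*422 = 99170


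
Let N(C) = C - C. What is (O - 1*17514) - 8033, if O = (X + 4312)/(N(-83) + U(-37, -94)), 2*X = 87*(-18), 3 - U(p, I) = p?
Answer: -1018351/40 ≈ -25459.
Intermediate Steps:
U(p, I) = 3 - p
X = -783 (X = (87*(-18))/2 = (1/2)*(-1566) = -783)
N(C) = 0
O = 3529/40 (O = (-783 + 4312)/(0 + (3 - 1*(-37))) = 3529/(0 + (3 + 37)) = 3529/(0 + 40) = 3529/40 ≈ 88.225)
(O - 1*17514) - 8033 = (3529/40 - 1*17514) - 8033 = (3529/40 - 17514) - 8033 = -697031/40 - 8033 = -1018351/40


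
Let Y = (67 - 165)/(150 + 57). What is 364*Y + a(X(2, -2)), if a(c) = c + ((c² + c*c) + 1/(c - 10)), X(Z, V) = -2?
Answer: -137789/828 ≈ -166.41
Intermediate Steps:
Y = -98/207 ≈ -0.47343
a(c) = c + 1/(-10 + c) + 2*c² (a(c) = c + ((c² + c²) + 1/(-10 + c)) = c + (2*c² + 1/(-10 + c)) = c + (1/(-10 + c) + 2*c²) = c + 1/(-10 + c) + 2*c²)
364*Y + a(X(2, -2)) = 364*(-98/207) + (1 - 19*(-2)² - 10*(-2) + 2*(-2)³)/(-10 - 2) = -35672/207 + (1 - 19*4 + 20 + 2*(-8))/(-12) = -35672/207 - (1 - 76 + 20 - 16)/12 = -35672/207 - 1/12*(-71) = -35672/207 + 71/12 = -137789/828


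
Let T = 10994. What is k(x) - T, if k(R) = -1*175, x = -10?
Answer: -11169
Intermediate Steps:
k(R) = -175
k(x) - T = -175 - 1*10994 = -175 - 10994 = -11169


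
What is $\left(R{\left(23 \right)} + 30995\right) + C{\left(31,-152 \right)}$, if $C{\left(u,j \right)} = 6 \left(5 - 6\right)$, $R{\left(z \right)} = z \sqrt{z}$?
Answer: $30989 + 23 \sqrt{23} \approx 31099.0$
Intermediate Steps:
$R{\left(z \right)} = z^{\frac{3}{2}}$
$C{\left(u,j \right)} = -6$ ($C{\left(u,j \right)} = 6 \left(-1\right) = -6$)
$\left(R{\left(23 \right)} + 30995\right) + C{\left(31,-152 \right)} = \left(23^{\frac{3}{2}} + 30995\right) - 6 = \left(23 \sqrt{23} + 30995\right) - 6 = \left(30995 + 23 \sqrt{23}\right) - 6 = 30989 + 23 \sqrt{23}$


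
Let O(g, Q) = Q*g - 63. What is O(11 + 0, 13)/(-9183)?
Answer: -80/9183 ≈ -0.0087118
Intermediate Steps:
O(g, Q) = -63 + Q*g
O(11 + 0, 13)/(-9183) = (-63 + 13*(11 + 0))/(-9183) = (-63 + 13*11)*(-1/9183) = (-63 + 143)*(-1/9183) = 80*(-1/9183) = -80/9183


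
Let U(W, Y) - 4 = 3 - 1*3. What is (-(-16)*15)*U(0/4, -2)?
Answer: 960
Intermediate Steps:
U(W, Y) = 4 (U(W, Y) = 4 + (3 - 1*3) = 4 + (3 - 3) = 4 + 0 = 4)
(-(-16)*15)*U(0/4, -2) = -(-16)*15*4 = -16*(-15)*4 = 240*4 = 960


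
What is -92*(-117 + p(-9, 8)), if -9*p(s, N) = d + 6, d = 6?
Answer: 32660/3 ≈ 10887.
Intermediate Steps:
p(s, N) = -4/3 (p(s, N) = -(6 + 6)/9 = -1/9*12 = -4/3)
-92*(-117 + p(-9, 8)) = -92*(-117 - 4/3) = -92*(-355/3) = 32660/3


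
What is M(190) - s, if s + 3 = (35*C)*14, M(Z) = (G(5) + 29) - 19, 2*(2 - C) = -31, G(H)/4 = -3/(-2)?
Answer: -8556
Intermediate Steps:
G(H) = 6 (G(H) = 4*(-3/(-2)) = 4*(-3*(-½)) = 4*(3/2) = 6)
C = 35/2 (C = 2 - ½*(-31) = 2 + 31/2 = 35/2 ≈ 17.500)
M(Z) = 16 (M(Z) = (6 + 29) - 19 = 35 - 19 = 16)
s = 8572 (s = -3 + (35*(35/2))*14 = -3 + (1225/2)*14 = -3 + 8575 = 8572)
M(190) - s = 16 - 1*8572 = 16 - 8572 = -8556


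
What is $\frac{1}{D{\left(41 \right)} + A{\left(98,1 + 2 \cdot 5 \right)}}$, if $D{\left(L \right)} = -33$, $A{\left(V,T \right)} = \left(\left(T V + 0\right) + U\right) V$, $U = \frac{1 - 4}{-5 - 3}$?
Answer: $\frac{4}{422591} \approx 9.4654 \cdot 10^{-6}$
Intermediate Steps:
$U = \frac{3}{8}$ ($U = - \frac{3}{-8} = \left(-3\right) \left(- \frac{1}{8}\right) = \frac{3}{8} \approx 0.375$)
$A{\left(V,T \right)} = V \left(\frac{3}{8} + T V\right)$ ($A{\left(V,T \right)} = \left(\left(T V + 0\right) + \frac{3}{8}\right) V = \left(T V + \frac{3}{8}\right) V = \left(\frac{3}{8} + T V\right) V = V \left(\frac{3}{8} + T V\right)$)
$\frac{1}{D{\left(41 \right)} + A{\left(98,1 + 2 \cdot 5 \right)}} = \frac{1}{-33 + \frac{1}{8} \cdot 98 \left(3 + 8 \left(1 + 2 \cdot 5\right) 98\right)} = \frac{1}{-33 + \frac{1}{8} \cdot 98 \left(3 + 8 \left(1 + 10\right) 98\right)} = \frac{1}{-33 + \frac{1}{8} \cdot 98 \left(3 + 8 \cdot 11 \cdot 98\right)} = \frac{1}{-33 + \frac{1}{8} \cdot 98 \left(3 + 8624\right)} = \frac{1}{-33 + \frac{1}{8} \cdot 98 \cdot 8627} = \frac{1}{-33 + \frac{422723}{4}} = \frac{1}{\frac{422591}{4}} = \frac{4}{422591}$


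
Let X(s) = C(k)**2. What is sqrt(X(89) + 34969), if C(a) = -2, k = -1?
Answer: sqrt(34973) ≈ 187.01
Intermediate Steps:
X(s) = 4 (X(s) = (-2)**2 = 4)
sqrt(X(89) + 34969) = sqrt(4 + 34969) = sqrt(34973)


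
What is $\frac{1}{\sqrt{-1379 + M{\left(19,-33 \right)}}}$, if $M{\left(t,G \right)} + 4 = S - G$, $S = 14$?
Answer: $- \frac{i \sqrt{334}}{668} \approx - 0.027359 i$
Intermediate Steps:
$M{\left(t,G \right)} = 10 - G$ ($M{\left(t,G \right)} = -4 - \left(-14 + G\right) = 10 - G$)
$\frac{1}{\sqrt{-1379 + M{\left(19,-33 \right)}}} = \frac{1}{\sqrt{-1379 + \left(10 - -33\right)}} = \frac{1}{\sqrt{-1379 + \left(10 + 33\right)}} = \frac{1}{\sqrt{-1379 + 43}} = \frac{1}{\sqrt{-1336}} = \frac{1}{2 i \sqrt{334}} = - \frac{i \sqrt{334}}{668}$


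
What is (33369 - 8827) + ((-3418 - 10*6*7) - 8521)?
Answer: 12183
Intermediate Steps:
(33369 - 8827) + ((-3418 - 10*6*7) - 8521) = 24542 + ((-3418 - 60*7) - 8521) = 24542 + ((-3418 - 420) - 8521) = 24542 + (-3838 - 8521) = 24542 - 12359 = 12183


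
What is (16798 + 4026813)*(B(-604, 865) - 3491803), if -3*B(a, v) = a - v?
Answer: -42352538997340/3 ≈ -1.4118e+13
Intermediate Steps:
B(a, v) = -a/3 + v/3 (B(a, v) = -(a - v)/3 = -a/3 + v/3)
(16798 + 4026813)*(B(-604, 865) - 3491803) = (16798 + 4026813)*((-1/3*(-604) + (1/3)*865) - 3491803) = 4043611*((604/3 + 865/3) - 3491803) = 4043611*(1469/3 - 3491803) = 4043611*(-10473940/3) = -42352538997340/3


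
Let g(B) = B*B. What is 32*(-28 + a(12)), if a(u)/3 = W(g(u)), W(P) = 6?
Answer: -320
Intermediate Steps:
g(B) = B**2
a(u) = 18 (a(u) = 3*6 = 18)
32*(-28 + a(12)) = 32*(-28 + 18) = 32*(-10) = -320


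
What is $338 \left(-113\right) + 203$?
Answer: $-37991$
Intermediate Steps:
$338 \left(-113\right) + 203 = -38194 + 203 = -37991$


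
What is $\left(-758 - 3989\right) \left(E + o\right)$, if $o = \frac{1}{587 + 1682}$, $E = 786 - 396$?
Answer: $- \frac{4200672517}{2269} \approx -1.8513 \cdot 10^{6}$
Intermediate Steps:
$E = 390$ ($E = 786 - 396 = 390$)
$o = \frac{1}{2269} \approx 0.00044072$
$\left(-758 - 3989\right) \left(E + o\right) = \left(-758 - 3989\right) \left(390 + \frac{1}{2269}\right) = \left(-4747\right) \frac{884911}{2269} = - \frac{4200672517}{2269}$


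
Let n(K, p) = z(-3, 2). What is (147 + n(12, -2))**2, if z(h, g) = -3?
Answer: 20736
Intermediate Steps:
n(K, p) = -3
(147 + n(12, -2))**2 = (147 - 3)**2 = 144**2 = 20736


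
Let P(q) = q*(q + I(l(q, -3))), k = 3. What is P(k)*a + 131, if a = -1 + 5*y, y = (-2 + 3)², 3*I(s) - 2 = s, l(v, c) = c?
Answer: 163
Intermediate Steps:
I(s) = ⅔ + s/3
y = 1 (y = 1² = 1)
a = 4 (a = -1 + 5*1 = -1 + 5 = 4)
P(q) = q*(-⅓ + q) (P(q) = q*(q + (⅔ + (⅓)*(-3))) = q*(q + (⅔ - 1)) = q*(q - ⅓) = q*(-⅓ + q))
P(k)*a + 131 = (3*(-⅓ + 3))*4 + 131 = (3*(8/3))*4 + 131 = 8*4 + 131 = 32 + 131 = 163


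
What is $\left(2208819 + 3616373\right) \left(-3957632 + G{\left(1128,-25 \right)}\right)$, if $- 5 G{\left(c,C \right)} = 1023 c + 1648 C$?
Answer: $- \frac{121751778773568}{5} \approx -2.435 \cdot 10^{13}$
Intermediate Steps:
$G{\left(c,C \right)} = - \frac{1648 C}{5} - \frac{1023 c}{5}$ ($G{\left(c,C \right)} = - \frac{1023 c + 1648 C}{5} = - \frac{1648 C}{5} - \frac{1023 c}{5}$)
$\left(2208819 + 3616373\right) \left(-3957632 + G{\left(1128,-25 \right)}\right) = \left(2208819 + 3616373\right) \left(-3957632 - \frac{1112744}{5}\right) = 5825192 \left(-3957632 + \left(8240 - \frac{1153944}{5}\right)\right) = 5825192 \left(-3957632 - \frac{1112744}{5}\right) = 5825192 \left(- \frac{20900904}{5}\right) = - \frac{121751778773568}{5}$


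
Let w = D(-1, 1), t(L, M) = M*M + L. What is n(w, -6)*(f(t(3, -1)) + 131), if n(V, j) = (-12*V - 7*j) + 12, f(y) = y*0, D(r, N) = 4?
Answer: 786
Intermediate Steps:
t(L, M) = L + M² (t(L, M) = M² + L = L + M²)
w = 4
f(y) = 0
n(V, j) = 12 - 12*V - 7*j
n(w, -6)*(f(t(3, -1)) + 131) = (12 - 12*4 - 7*(-6))*(0 + 131) = (12 - 48 + 42)*131 = 6*131 = 786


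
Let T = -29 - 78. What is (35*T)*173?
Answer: -647885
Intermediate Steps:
T = -107
(35*T)*173 = (35*(-107))*173 = -3745*173 = -647885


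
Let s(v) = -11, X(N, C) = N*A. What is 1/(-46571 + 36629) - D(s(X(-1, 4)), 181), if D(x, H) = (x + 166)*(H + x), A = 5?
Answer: -261971701/9942 ≈ -26350.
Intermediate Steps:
X(N, C) = 5*N (X(N, C) = N*5 = 5*N)
D(x, H) = (166 + x)*(H + x)
1/(-46571 + 36629) - D(s(X(-1, 4)), 181) = 1/(-46571 + 36629) - ((-11)² + 166*181 + 166*(-11) + 181*(-11)) = 1/(-9942) - (121 + 30046 - 1826 - 1991) = -1/9942 - 1*26350 = -1/9942 - 26350 = -261971701/9942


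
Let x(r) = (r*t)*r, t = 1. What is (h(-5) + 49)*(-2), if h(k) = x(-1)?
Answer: -100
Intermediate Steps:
x(r) = r**2 (x(r) = (r*1)*r = r*r = r**2)
h(k) = 1 (h(k) = (-1)**2 = 1)
(h(-5) + 49)*(-2) = (1 + 49)*(-2) = 50*(-2) = -100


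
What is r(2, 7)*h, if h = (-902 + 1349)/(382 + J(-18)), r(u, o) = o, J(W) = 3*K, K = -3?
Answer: 3129/373 ≈ 8.3887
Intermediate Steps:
J(W) = -9 (J(W) = 3*(-3) = -9)
h = 447/373 (h = (-902 + 1349)/(382 - 9) = 447/373 ≈ 1.1984)
r(2, 7)*h = 7*(447/373) = 3129/373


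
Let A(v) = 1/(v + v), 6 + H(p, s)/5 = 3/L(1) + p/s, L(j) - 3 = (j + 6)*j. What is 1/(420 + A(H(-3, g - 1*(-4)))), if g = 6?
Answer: 60/25199 ≈ 0.0023810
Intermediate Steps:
L(j) = 3 + j*(6 + j) (L(j) = 3 + (j + 6)*j = 3 + (6 + j)*j = 3 + j*(6 + j))
H(p, s) = -57/2 + 5*p/s (H(p, s) = -30 + 5*(3/(3 + 1² + 6*1) + p/s) = -30 + 5*(3/(3 + 1 + 6) + p/s) = -30 + 5*(3/10 + p/s) = -30 + (3/2 + 5*p/s) = -57/2 + 5*p/s)
A(v) = 1/(2*v)
1/(420 + A(H(-3, g - 1*(-4)))) = 1/(420 + 1/(2*(-57/2 + 5*(-3)/(6 - 1*(-4))))) = 1/(420 + 1/(2*(-57/2 + 5*(-3)/(6 + 4)))) = 1/(420 + 1/(2*(-57/2 + 5*(-3)/10))) = 1/(420 + 1/(2*(-57/2 + 5*(-3)*(⅒)))) = 1/(420 + 1/(2*(-57/2 - 3/2))) = 1/(420 + (½)/(-30)) = 1/(420 + (½)*(-1/30)) = 1/(420 - 1/60) = 1/(25199/60) = 60/25199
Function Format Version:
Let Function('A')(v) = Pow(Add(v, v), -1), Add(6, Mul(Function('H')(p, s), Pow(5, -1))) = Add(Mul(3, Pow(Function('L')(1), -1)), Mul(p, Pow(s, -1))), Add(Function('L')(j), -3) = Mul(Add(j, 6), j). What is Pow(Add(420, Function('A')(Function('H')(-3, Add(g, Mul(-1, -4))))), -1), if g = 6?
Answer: Rational(60, 25199) ≈ 0.0023810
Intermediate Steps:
Function('L')(j) = Add(3, Mul(j, Add(6, j))) (Function('L')(j) = Add(3, Mul(Add(j, 6), j)) = Add(3, Mul(Add(6, j), j)) = Add(3, Mul(j, Add(6, j))))
Function('H')(p, s) = Add(Rational(-57, 2), Mul(5, p, Pow(s, -1))) (Function('H')(p, s) = Add(-30, Mul(5, Add(Mul(3, Pow(Add(3, Pow(1, 2), Mul(6, 1)), -1)), Mul(p, Pow(s, -1))))) = Add(-30, Mul(5, Add(Mul(3, Pow(Add(3, 1, 6), -1)), Mul(p, Pow(s, -1))))) = Add(-30, Mul(5, Add(Mul(3, Pow(10, -1)), Mul(p, Pow(s, -1))))) = Add(-30, Mul(5, Add(Mul(3, Rational(1, 10)), Mul(p, Pow(s, -1))))) = Add(-30, Mul(5, Add(Rational(3, 10), Mul(p, Pow(s, -1))))) = Add(-30, Add(Rational(3, 2), Mul(5, p, Pow(s, -1)))) = Add(Rational(-57, 2), Mul(5, p, Pow(s, -1))))
Function('A')(v) = Mul(Rational(1, 2), Pow(v, -1)) (Function('A')(v) = Pow(Mul(2, v), -1) = Mul(Rational(1, 2), Pow(v, -1)))
Pow(Add(420, Function('A')(Function('H')(-3, Add(g, Mul(-1, -4))))), -1) = Pow(Add(420, Mul(Rational(1, 2), Pow(Add(Rational(-57, 2), Mul(5, -3, Pow(Add(6, Mul(-1, -4)), -1))), -1))), -1) = Pow(Add(420, Mul(Rational(1, 2), Pow(Add(Rational(-57, 2), Mul(5, -3, Pow(Add(6, 4), -1))), -1))), -1) = Pow(Add(420, Mul(Rational(1, 2), Pow(Add(Rational(-57, 2), Mul(5, -3, Pow(10, -1))), -1))), -1) = Pow(Add(420, Mul(Rational(1, 2), Pow(Add(Rational(-57, 2), Mul(5, -3, Rational(1, 10))), -1))), -1) = Pow(Add(420, Mul(Rational(1, 2), Pow(Add(Rational(-57, 2), Rational(-3, 2)), -1))), -1) = Pow(Add(420, Mul(Rational(1, 2), Pow(-30, -1))), -1) = Pow(Add(420, Mul(Rational(1, 2), Rational(-1, 30))), -1) = Pow(Add(420, Rational(-1, 60)), -1) = Pow(Rational(25199, 60), -1) = Rational(60, 25199)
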